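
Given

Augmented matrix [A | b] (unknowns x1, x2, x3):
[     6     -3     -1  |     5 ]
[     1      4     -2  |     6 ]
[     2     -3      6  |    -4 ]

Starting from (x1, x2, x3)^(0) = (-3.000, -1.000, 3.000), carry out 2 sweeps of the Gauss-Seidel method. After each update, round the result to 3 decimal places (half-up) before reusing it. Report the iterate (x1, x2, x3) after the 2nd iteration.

(2.305, 1.150, -0.860)

Iteration 1:
  x1 = (5 - (-3)·-1.000 - (-1)·3.000) / (6) = 0.833
  x2 = (6 - (1)·0.833 - (-2)·3.000) / (4) = 2.792
  x3 = (-4 - (2)·0.833 - (-3)·2.792) / (6) = 0.452
Iteration 2:
  x1 = (5 - (-3)·2.792 - (-1)·0.452) / (6) = 2.305
  x2 = (6 - (1)·2.305 - (-2)·0.452) / (4) = 1.150
  x3 = (-4 - (2)·2.305 - (-3)·1.150) / (6) = -0.860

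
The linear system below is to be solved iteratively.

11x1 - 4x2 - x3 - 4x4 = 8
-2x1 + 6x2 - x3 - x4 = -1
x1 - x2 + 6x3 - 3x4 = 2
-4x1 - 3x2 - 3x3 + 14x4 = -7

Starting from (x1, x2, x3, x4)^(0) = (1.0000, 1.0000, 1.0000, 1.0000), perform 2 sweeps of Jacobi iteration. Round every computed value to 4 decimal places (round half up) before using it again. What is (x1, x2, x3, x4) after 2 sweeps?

Iteration 1:
  x1 = (8 - (-4)·1.0000 - (-1)·1.0000 - (-4)·1.0000) / (11) = 1.5455
  x2 = (-1 - (-2)·1.0000 - (-1)·1.0000 - (-1)·1.0000) / (6) = 0.5000
  x3 = (2 - (1)·1.0000 - (-1)·1.0000 - (-3)·1.0000) / (6) = 0.8333
  x4 = (-7 - (-4)·1.0000 - (-3)·1.0000 - (-3)·1.0000) / (14) = 0.2143
Iteration 2:
  x1 = (8 - (-4)·0.5000 - (-1)·0.8333 - (-4)·0.2143) / (11) = 1.0628
  x2 = (-1 - (-2)·1.5455 - (-1)·0.8333 - (-1)·0.2143) / (6) = 0.5231
  x3 = (2 - (1)·1.5455 - (-1)·0.5000 - (-3)·0.2143) / (6) = 0.2662
  x4 = (-7 - (-4)·1.5455 - (-3)·0.5000 - (-3)·0.8333) / (14) = 0.2273

(1.0628, 0.5231, 0.2662, 0.2273)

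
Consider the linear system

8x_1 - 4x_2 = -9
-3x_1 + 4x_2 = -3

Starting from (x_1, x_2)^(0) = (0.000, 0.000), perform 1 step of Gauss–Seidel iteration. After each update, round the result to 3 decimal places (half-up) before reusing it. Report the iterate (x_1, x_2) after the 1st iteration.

(-1.125, -1.594)

Iteration 1:
  x_1 = (-9 - (-4)·0.000) / (8) = -1.125
  x_2 = (-3 - (-3)·-1.125) / (4) = -1.594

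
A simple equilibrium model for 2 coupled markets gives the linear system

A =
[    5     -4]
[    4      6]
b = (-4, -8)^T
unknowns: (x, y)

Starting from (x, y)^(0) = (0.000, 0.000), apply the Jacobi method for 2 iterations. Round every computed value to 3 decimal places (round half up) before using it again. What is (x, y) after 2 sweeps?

(-1.866, -0.800)

Iteration 1:
  x = (-4 - (-4)·0.000) / (5) = -0.800
  y = (-8 - (4)·0.000) / (6) = -1.333
Iteration 2:
  x = (-4 - (-4)·-1.333) / (5) = -1.866
  y = (-8 - (4)·-0.800) / (6) = -0.800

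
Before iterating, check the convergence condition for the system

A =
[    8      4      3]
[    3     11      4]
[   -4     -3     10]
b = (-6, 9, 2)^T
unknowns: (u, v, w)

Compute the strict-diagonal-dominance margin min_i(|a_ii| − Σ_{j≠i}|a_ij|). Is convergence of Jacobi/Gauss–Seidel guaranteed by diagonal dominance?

row 1: |8| − (4+3) = 1
row 2: |11| − (3+4) = 4
row 3: |10| − (4+3) = 3
minimum over rows = 1 → strictly diagonally dominant (convergence guaranteed)

1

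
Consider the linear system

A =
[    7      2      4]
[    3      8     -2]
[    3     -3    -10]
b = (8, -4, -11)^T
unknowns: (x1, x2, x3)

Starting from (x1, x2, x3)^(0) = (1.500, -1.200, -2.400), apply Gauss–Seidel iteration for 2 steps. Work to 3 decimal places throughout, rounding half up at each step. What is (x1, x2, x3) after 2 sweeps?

(0.273, 0.050, 1.167)

Iteration 1:
  x1 = (8 - (2)·-1.200 - (4)·-2.400) / (7) = 2.857
  x2 = (-4 - (3)·2.857 - (-2)·-2.400) / (8) = -2.171
  x3 = (-11 - (3)·2.857 - (-3)·-2.171) / (-10) = 2.608
Iteration 2:
  x1 = (8 - (2)·-2.171 - (4)·2.608) / (7) = 0.273
  x2 = (-4 - (3)·0.273 - (-2)·2.608) / (8) = 0.050
  x3 = (-11 - (3)·0.273 - (-3)·0.050) / (-10) = 1.167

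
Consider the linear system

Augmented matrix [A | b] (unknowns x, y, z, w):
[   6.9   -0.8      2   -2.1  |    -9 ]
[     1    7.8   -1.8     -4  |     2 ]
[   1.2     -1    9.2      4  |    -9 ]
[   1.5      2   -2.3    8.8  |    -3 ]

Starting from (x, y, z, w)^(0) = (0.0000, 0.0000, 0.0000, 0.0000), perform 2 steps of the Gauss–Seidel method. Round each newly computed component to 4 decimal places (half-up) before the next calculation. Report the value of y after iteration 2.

Iteration 1:
  x = (-9 - (-0.8)·0.0000 - (2)·0.0000 - (-2.1)·0.0000) / (6.9) = -1.3043
  y = (2 - (1)·-1.3043 - (-1.8)·0.0000 - (-4)·0.0000) / (7.8) = 0.4236
  z = (-9 - (1.2)·-1.3043 - (-1)·0.4236 - (4)·0.0000) / (9.2) = -0.7621
  w = (-3 - (1.5)·-1.3043 - (2)·0.4236 - (-2.3)·-0.7621) / (8.8) = -0.4140
Iteration 2:
  x = (-9 - (-0.8)·0.4236 - (2)·-0.7621 - (-2.1)·-0.4140) / (6.9) = -1.1603
  y = (2 - (1)·-1.1603 - (-1.8)·-0.7621 - (-4)·-0.4140) / (7.8) = 0.0170
  z = (-9 - (1.2)·-1.1603 - (-1)·0.0170 - (4)·-0.4140) / (9.2) = -0.6451
  w = (-3 - (1.5)·-1.1603 - (2)·0.0170 - (-2.3)·-0.6451) / (8.8) = -0.3156

0.0170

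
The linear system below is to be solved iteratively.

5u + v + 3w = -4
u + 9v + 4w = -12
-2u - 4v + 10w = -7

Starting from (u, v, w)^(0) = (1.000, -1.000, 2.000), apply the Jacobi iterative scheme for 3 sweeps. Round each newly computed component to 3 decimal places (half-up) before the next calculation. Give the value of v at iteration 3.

-0.471

Iteration 1:
  u = (-4 - (1)·-1.000 - (3)·2.000) / (5) = -1.800
  v = (-12 - (1)·1.000 - (4)·2.000) / (9) = -2.333
  w = (-7 - (-2)·1.000 - (-4)·-1.000) / (10) = -0.900
Iteration 2:
  u = (-4 - (1)·-2.333 - (3)·-0.900) / (5) = 0.207
  v = (-12 - (1)·-1.800 - (4)·-0.900) / (9) = -0.733
  w = (-7 - (-2)·-1.800 - (-4)·-2.333) / (10) = -1.993
Iteration 3:
  u = (-4 - (1)·-0.733 - (3)·-1.993) / (5) = 0.542
  v = (-12 - (1)·0.207 - (4)·-1.993) / (9) = -0.471
  w = (-7 - (-2)·0.207 - (-4)·-0.733) / (10) = -0.952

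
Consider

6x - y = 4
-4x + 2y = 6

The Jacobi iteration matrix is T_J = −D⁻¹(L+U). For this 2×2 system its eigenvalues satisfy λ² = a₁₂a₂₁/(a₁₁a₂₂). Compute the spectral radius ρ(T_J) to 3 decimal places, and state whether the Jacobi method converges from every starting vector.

a₁₂a₂₁/(a₁₁a₂₂) = (-1)·(-4) / ((6)·(2)) = 0.333333
ρ = √|0.333333| = √0.333333 = 0.577
ρ < 1, so Jacobi converges

0.577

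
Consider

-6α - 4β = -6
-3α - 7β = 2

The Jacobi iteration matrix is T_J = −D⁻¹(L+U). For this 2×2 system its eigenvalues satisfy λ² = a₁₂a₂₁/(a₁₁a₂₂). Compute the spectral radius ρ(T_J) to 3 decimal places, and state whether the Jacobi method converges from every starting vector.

0.535

a₁₂a₂₁/(a₁₁a₂₂) = (-4)·(-3) / ((-6)·(-7)) = 0.285714
ρ = √|0.285714| = √0.285714 = 0.535
ρ < 1, so Jacobi converges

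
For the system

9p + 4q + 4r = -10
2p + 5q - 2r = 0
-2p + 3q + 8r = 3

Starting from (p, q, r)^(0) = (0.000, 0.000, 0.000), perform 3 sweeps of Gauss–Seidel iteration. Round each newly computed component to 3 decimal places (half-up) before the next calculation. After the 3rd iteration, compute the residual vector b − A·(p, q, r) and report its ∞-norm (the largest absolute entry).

Iteration 1:
  p = (-10 - (4)·0.000 - (4)·0.000) / (9) = -1.111
  q = (0 - (2)·-1.111 - (-2)·0.000) / (5) = 0.444
  r = (3 - (-2)·-1.111 - (3)·0.444) / (8) = -0.069
Iteration 2:
  p = (-10 - (4)·0.444 - (4)·-0.069) / (9) = -1.278
  q = (0 - (2)·-1.278 - (-2)·-0.069) / (5) = 0.484
  r = (3 - (-2)·-1.278 - (3)·0.484) / (8) = -0.126
Iteration 3:
  p = (-10 - (4)·0.484 - (4)·-0.126) / (9) = -1.270
  q = (0 - (2)·-1.270 - (-2)·-0.126) / (5) = 0.458
  r = (3 - (-2)·-1.270 - (3)·0.458) / (8) = -0.114
Residual b − A·x = (0.054, 0.022, -0.002); ∞-norm = 0.054

0.054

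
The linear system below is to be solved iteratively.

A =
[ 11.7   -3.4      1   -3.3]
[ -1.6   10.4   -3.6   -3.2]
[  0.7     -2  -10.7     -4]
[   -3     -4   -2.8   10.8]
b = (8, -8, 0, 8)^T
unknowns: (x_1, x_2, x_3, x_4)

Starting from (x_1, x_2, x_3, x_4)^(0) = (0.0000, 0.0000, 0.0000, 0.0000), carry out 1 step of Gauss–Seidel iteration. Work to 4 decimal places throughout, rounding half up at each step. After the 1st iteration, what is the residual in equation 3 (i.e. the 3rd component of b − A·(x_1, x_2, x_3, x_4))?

Iteration 1:
  x_1 = (8 - (-3.4)·0.0000 - (1)·0.0000 - (-3.3)·0.0000) / (11.7) = 0.6838
  x_2 = (-8 - (-1.6)·0.6838 - (-3.6)·0.0000 - (-3.2)·0.0000) / (10.4) = -0.6640
  x_3 = (0 - (0.7)·0.6838 - (-2)·-0.6640 - (-4)·0.0000) / (-10.7) = 0.1688
  x_4 = (8 - (-3)·0.6838 - (-4)·-0.6640 - (-2.8)·0.1688) / (10.8) = 0.7285
Residual b − A·x = (-0.0228, 2.9386, 2.9135, 0.0002)

2.9135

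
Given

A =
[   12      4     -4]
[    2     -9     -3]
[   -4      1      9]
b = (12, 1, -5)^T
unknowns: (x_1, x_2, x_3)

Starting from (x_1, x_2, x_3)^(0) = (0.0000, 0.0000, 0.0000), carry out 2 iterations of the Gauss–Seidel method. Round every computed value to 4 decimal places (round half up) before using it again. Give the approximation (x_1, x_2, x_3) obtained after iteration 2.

Iteration 1:
  x_1 = (12 - (4)·0.0000 - (-4)·0.0000) / (12) = 1.0000
  x_2 = (1 - (2)·1.0000 - (-3)·0.0000) / (-9) = 0.1111
  x_3 = (-5 - (-4)·1.0000 - (1)·0.1111) / (9) = -0.1235
Iteration 2:
  x_1 = (12 - (4)·0.1111 - (-4)·-0.1235) / (12) = 0.9218
  x_2 = (1 - (2)·0.9218 - (-3)·-0.1235) / (-9) = 0.1349
  x_3 = (-5 - (-4)·0.9218 - (1)·0.1349) / (9) = -0.1609

(0.9218, 0.1349, -0.1609)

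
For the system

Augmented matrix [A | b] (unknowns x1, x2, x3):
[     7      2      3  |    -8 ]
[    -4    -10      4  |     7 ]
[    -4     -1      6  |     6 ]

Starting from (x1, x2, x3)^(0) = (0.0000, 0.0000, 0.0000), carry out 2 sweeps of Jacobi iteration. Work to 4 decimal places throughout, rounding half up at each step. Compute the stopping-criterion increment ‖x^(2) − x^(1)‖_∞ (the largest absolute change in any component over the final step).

Iteration 1:
  x1 = (-8 - (2)·0.0000 - (3)·0.0000) / (7) = -1.1429
  x2 = (7 - (-4)·0.0000 - (4)·0.0000) / (-10) = -0.7000
  x3 = (6 - (-4)·0.0000 - (-1)·0.0000) / (6) = 1.0000
Iteration 2:
  x1 = (-8 - (2)·-0.7000 - (3)·1.0000) / (7) = -1.3714
  x2 = (7 - (-4)·-1.1429 - (4)·1.0000) / (-10) = 0.1572
  x3 = (6 - (-4)·-1.1429 - (-1)·-0.7000) / (6) = 0.1214
Change: (-0.2285, 0.8572, -0.8786) → max |·| = 0.8786

0.8786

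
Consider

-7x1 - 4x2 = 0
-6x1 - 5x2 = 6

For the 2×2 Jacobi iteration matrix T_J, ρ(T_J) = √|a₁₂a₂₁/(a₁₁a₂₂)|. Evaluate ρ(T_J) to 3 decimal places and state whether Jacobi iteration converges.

0.828

a₁₂a₂₁/(a₁₁a₂₂) = (-4)·(-6) / ((-7)·(-5)) = 0.685714
ρ = √|0.685714| = √0.685714 = 0.828
ρ < 1, so Jacobi converges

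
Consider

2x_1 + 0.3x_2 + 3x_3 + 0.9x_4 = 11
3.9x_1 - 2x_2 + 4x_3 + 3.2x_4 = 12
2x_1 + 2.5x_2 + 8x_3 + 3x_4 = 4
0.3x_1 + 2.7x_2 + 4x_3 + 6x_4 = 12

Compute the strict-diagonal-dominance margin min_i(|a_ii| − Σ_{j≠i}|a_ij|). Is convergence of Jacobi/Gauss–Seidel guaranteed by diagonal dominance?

row 1: |2| − (0.3+3+0.9) = -2.2
row 2: |-2| − (3.9+4+3.2) = -9.1
row 3: |8| − (2+2.5+3) = 0.5
row 4: |6| − (0.3+2.7+4) = -1
minimum over rows = -9.1 → not strictly diagonally dominant

-9.1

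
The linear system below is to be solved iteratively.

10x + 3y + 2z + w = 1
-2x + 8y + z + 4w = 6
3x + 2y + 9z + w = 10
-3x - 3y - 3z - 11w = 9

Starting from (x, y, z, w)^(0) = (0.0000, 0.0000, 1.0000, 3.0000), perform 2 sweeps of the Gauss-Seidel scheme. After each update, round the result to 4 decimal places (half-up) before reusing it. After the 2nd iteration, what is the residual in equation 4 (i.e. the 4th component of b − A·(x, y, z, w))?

0.0002

Iteration 1:
  x = (1 - (3)·0.0000 - (2)·1.0000 - (1)·3.0000) / (10) = -0.4000
  y = (6 - (-2)·-0.4000 - (1)·1.0000 - (4)·3.0000) / (8) = -0.9750
  z = (10 - (3)·-0.4000 - (2)·-0.9750 - (1)·3.0000) / (9) = 1.1278
  w = (9 - (-3)·-0.4000 - (-3)·-0.9750 - (-3)·1.1278) / (-11) = -0.7508
Iteration 2:
  x = (1 - (3)·-0.9750 - (2)·1.1278 - (1)·-0.7508) / (10) = 0.2420
  y = (6 - (-2)·0.2420 - (1)·1.1278 - (4)·-0.7508) / (8) = 1.0449
  z = (10 - (3)·0.2420 - (2)·1.0449 - (1)·-0.7508) / (9) = 0.8817
  w = (9 - (-3)·0.2420 - (-3)·1.0449 - (-3)·0.8817) / (-11) = -1.4096
Residual b − A·x = (-4.9085, 2.8815, 0.6585, 0.0002)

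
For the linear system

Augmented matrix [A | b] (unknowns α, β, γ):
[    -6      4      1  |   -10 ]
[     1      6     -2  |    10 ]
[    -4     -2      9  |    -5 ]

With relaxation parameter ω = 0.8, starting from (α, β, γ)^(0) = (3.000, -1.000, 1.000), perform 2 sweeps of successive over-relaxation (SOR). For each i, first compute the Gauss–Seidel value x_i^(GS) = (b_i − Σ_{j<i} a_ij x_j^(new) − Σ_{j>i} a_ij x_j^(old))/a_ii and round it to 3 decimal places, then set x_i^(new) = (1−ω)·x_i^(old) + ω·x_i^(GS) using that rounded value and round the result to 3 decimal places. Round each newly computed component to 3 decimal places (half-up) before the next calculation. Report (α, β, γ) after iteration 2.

(2.346, 1.397, 0.741)

Iteration 1:
  α: GS value = (-10 - (4)·-1.000 - (1)·1.000) / (-6) = 1.167;  α ← (1−ω)·3.000 + ω·1.167 = 1.534
  β: GS value = (10 - (1)·1.534 - (-2)·1.000) / (6) = 1.744;  β ← (1−ω)·-1.000 + ω·1.744 = 1.195
  γ: GS value = (-5 - (-4)·1.534 - (-2)·1.195) / (9) = 0.392;  γ ← (1−ω)·1.000 + ω·0.392 = 0.514
Iteration 2:
  α: GS value = (-10 - (4)·1.195 - (1)·0.514) / (-6) = 2.549;  α ← (1−ω)·1.534 + ω·2.549 = 2.346
  β: GS value = (10 - (1)·2.346 - (-2)·0.514) / (6) = 1.447;  β ← (1−ω)·1.195 + ω·1.447 = 1.397
  γ: GS value = (-5 - (-4)·2.346 - (-2)·1.397) / (9) = 0.798;  γ ← (1−ω)·0.514 + ω·0.798 = 0.741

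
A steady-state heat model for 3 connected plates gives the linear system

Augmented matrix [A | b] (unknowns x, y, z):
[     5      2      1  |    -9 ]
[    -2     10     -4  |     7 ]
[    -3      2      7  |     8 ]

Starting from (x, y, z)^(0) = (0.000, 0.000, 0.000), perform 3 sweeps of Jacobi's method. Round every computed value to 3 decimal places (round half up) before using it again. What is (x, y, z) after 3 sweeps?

(-2.153, 0.307, -0.074)

Iteration 1:
  x = (-9 - (2)·0.000 - (1)·0.000) / (5) = -1.800
  y = (7 - (-2)·0.000 - (-4)·0.000) / (10) = 0.700
  z = (8 - (-3)·0.000 - (2)·0.000) / (7) = 1.143
Iteration 2:
  x = (-9 - (2)·0.700 - (1)·1.143) / (5) = -2.309
  y = (7 - (-2)·-1.800 - (-4)·1.143) / (10) = 0.797
  z = (8 - (-3)·-1.800 - (2)·0.700) / (7) = 0.171
Iteration 3:
  x = (-9 - (2)·0.797 - (1)·0.171) / (5) = -2.153
  y = (7 - (-2)·-2.309 - (-4)·0.171) / (10) = 0.307
  z = (8 - (-3)·-2.309 - (2)·0.797) / (7) = -0.074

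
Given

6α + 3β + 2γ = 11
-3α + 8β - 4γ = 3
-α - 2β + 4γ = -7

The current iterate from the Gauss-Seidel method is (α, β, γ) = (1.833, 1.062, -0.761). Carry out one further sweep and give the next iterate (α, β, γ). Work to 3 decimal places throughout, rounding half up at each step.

One sweep:
  α = (11 - (3)·1.062 - (2)·-0.761) / (6) = 1.556
  β = (3 - (-3)·1.556 - (-4)·-0.761) / (8) = 0.578
  γ = (-7 - (-1)·1.556 - (-2)·0.578) / (4) = -1.072

(1.556, 0.578, -1.072)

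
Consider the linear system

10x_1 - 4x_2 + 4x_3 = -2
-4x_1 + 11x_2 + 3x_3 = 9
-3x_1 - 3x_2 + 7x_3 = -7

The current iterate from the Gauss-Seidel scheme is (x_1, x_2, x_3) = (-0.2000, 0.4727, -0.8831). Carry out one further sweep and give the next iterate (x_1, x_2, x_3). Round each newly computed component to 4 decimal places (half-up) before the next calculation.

One sweep:
  x_1 = (-2 - (-4)·0.4727 - (4)·-0.8831) / (10) = 0.3423
  x_2 = (9 - (-4)·0.3423 - (3)·-0.8831) / (11) = 1.1835
  x_3 = (-7 - (-3)·0.3423 - (-3)·1.1835) / (7) = -0.3461

(0.3423, 1.1835, -0.3461)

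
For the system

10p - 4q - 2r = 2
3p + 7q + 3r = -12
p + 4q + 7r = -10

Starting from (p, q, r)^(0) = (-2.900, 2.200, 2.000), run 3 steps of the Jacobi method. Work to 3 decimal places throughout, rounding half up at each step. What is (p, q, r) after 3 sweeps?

Iteration 1:
  p = (2 - (-4)·2.200 - (-2)·2.000) / (10) = 1.480
  q = (-12 - (3)·-2.900 - (3)·2.000) / (7) = -1.329
  r = (-10 - (1)·-2.900 - (4)·2.200) / (7) = -2.271
Iteration 2:
  p = (2 - (-4)·-1.329 - (-2)·-2.271) / (10) = -0.786
  q = (-12 - (3)·1.480 - (3)·-2.271) / (7) = -1.375
  r = (-10 - (1)·1.480 - (4)·-1.329) / (7) = -0.881
Iteration 3:
  p = (2 - (-4)·-1.375 - (-2)·-0.881) / (10) = -0.526
  q = (-12 - (3)·-0.786 - (3)·-0.881) / (7) = -1.000
  r = (-10 - (1)·-0.786 - (4)·-1.375) / (7) = -0.531

(-0.526, -1.000, -0.531)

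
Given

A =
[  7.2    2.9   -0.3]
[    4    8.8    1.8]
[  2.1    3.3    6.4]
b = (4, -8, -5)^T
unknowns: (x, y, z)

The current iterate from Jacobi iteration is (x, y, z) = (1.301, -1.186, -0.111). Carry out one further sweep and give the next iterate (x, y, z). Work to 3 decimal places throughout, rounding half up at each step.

One sweep:
  x = (4 - (2.9)·-1.186 - (-0.3)·-0.111) / (7.2) = 1.029
  y = (-8 - (4)·1.301 - (1.8)·-0.111) / (8.8) = -1.478
  z = (-5 - (2.1)·1.301 - (3.3)·-1.186) / (6.4) = -0.597

(1.029, -1.478, -0.597)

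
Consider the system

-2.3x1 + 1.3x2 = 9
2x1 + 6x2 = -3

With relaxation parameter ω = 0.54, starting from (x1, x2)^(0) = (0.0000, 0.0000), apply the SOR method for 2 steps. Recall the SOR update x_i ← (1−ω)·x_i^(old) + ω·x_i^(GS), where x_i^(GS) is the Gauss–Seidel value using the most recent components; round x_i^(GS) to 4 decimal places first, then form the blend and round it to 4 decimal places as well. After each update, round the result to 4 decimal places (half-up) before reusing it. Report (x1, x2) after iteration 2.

Iteration 1:
  x1: GS value = (9 - (1.3)·0.0000) / (-2.3) = -3.9130;  x1 ← (1−ω)·0.0000 + ω·-3.9130 = -2.1130
  x2: GS value = (-3 - (2)·-2.1130) / (6) = 0.2043;  x2 ← (1−ω)·0.0000 + ω·0.2043 = 0.1103
Iteration 2:
  x1: GS value = (9 - (1.3)·0.1103) / (-2.3) = -3.8507;  x1 ← (1−ω)·-2.1130 + ω·-3.8507 = -3.0514
  x2: GS value = (-3 - (2)·-3.0514) / (6) = 0.5171;  x2 ← (1−ω)·0.1103 + ω·0.5171 = 0.3300

(-3.0514, 0.3300)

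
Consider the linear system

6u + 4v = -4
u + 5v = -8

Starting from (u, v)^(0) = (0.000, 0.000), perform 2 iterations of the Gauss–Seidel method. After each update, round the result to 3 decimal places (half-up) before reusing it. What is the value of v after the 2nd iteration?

-1.662

Iteration 1:
  u = (-4 - (4)·0.000) / (6) = -0.667
  v = (-8 - (1)·-0.667) / (5) = -1.467
Iteration 2:
  u = (-4 - (4)·-1.467) / (6) = 0.311
  v = (-8 - (1)·0.311) / (5) = -1.662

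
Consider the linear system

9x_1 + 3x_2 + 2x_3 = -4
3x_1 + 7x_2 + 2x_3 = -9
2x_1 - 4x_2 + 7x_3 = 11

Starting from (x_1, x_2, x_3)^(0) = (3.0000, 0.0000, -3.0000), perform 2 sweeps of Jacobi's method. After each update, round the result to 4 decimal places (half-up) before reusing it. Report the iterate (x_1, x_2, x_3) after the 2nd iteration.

Iteration 1:
  x_1 = (-4 - (3)·0.0000 - (2)·-3.0000) / (9) = 0.2222
  x_2 = (-9 - (3)·3.0000 - (2)·-3.0000) / (7) = -1.7143
  x_3 = (11 - (2)·3.0000 - (-4)·0.0000) / (7) = 0.7143
Iteration 2:
  x_1 = (-4 - (3)·-1.7143 - (2)·0.7143) / (9) = -0.0317
  x_2 = (-9 - (3)·0.2222 - (2)·0.7143) / (7) = -1.5850
  x_3 = (11 - (2)·0.2222 - (-4)·-1.7143) / (7) = 0.5283

(-0.0317, -1.5850, 0.5283)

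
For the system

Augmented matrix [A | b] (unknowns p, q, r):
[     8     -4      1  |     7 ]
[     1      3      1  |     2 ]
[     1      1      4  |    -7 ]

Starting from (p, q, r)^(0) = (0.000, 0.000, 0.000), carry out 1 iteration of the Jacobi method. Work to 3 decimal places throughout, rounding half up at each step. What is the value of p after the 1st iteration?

Iteration 1:
  p = (7 - (-4)·0.000 - (1)·0.000) / (8) = 0.875
  q = (2 - (1)·0.000 - (1)·0.000) / (3) = 0.667
  r = (-7 - (1)·0.000 - (1)·0.000) / (4) = -1.750

0.875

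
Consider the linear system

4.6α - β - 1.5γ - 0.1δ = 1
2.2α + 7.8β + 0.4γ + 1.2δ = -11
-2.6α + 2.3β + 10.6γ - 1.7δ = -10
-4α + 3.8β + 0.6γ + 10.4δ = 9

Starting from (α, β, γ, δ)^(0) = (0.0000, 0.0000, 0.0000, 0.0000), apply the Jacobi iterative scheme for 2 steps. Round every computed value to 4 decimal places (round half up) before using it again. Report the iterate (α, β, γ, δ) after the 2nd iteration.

(-0.3780, -1.5563, -0.4453, 1.5187)

Iteration 1:
  α = (1 - (-1)·0.0000 - (-1.5)·0.0000 - (-0.1)·0.0000) / (4.6) = 0.2174
  β = (-11 - (2.2)·0.0000 - (0.4)·0.0000 - (1.2)·0.0000) / (7.8) = -1.4103
  γ = (-10 - (-2.6)·0.0000 - (2.3)·0.0000 - (-1.7)·0.0000) / (10.6) = -0.9434
  δ = (9 - (-4)·0.0000 - (3.8)·0.0000 - (0.6)·0.0000) / (10.4) = 0.8654
Iteration 2:
  α = (1 - (-1)·-1.4103 - (-1.5)·-0.9434 - (-0.1)·0.8654) / (4.6) = -0.3780
  β = (-11 - (2.2)·0.2174 - (0.4)·-0.9434 - (1.2)·0.8654) / (7.8) = -1.5563
  γ = (-10 - (-2.6)·0.2174 - (2.3)·-1.4103 - (-1.7)·0.8654) / (10.6) = -0.4453
  δ = (9 - (-4)·0.2174 - (3.8)·-1.4103 - (0.6)·-0.9434) / (10.4) = 1.5187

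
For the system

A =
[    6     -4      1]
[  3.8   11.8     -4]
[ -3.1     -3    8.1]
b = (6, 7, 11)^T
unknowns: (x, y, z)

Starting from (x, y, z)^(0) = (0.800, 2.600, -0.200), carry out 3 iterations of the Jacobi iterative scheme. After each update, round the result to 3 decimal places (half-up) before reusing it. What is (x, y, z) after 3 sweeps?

(0.976, 1.207, 1.861)

Iteration 1:
  x = (6 - (-4)·2.600 - (1)·-0.200) / (6) = 2.767
  y = (7 - (3.8)·0.800 - (-4)·-0.200) / (11.8) = 0.268
  z = (11 - (-3.1)·0.800 - (-3)·2.600) / (8.1) = 2.627
Iteration 2:
  x = (6 - (-4)·0.268 - (1)·2.627) / (6) = 0.741
  y = (7 - (3.8)·2.767 - (-4)·2.627) / (11.8) = 0.593
  z = (11 - (-3.1)·2.767 - (-3)·0.268) / (8.1) = 2.516
Iteration 3:
  x = (6 - (-4)·0.593 - (1)·2.516) / (6) = 0.976
  y = (7 - (3.8)·0.741 - (-4)·2.516) / (11.8) = 1.207
  z = (11 - (-3.1)·0.741 - (-3)·0.593) / (8.1) = 1.861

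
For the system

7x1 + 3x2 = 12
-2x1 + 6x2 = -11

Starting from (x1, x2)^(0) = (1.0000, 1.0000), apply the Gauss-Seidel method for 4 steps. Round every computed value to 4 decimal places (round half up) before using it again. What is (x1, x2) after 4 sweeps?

Iteration 1:
  x1 = (12 - (3)·1.0000) / (7) = 1.2857
  x2 = (-11 - (-2)·1.2857) / (6) = -1.4048
Iteration 2:
  x1 = (12 - (3)·-1.4048) / (7) = 2.3163
  x2 = (-11 - (-2)·2.3163) / (6) = -1.0612
Iteration 3:
  x1 = (12 - (3)·-1.0612) / (7) = 2.1691
  x2 = (-11 - (-2)·2.1691) / (6) = -1.1103
Iteration 4:
  x1 = (12 - (3)·-1.1103) / (7) = 2.1901
  x2 = (-11 - (-2)·2.1901) / (6) = -1.1033

(2.1901, -1.1033)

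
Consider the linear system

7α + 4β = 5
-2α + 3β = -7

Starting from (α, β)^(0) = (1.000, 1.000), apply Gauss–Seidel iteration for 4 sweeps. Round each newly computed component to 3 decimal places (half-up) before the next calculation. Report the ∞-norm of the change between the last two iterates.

Iteration 1:
  α = (5 - (4)·1.000) / (7) = 0.143
  β = (-7 - (-2)·0.143) / (3) = -2.238
Iteration 2:
  α = (5 - (4)·-2.238) / (7) = 1.993
  β = (-7 - (-2)·1.993) / (3) = -1.005
Iteration 3:
  α = (5 - (4)·-1.005) / (7) = 1.289
  β = (-7 - (-2)·1.289) / (3) = -1.474
Iteration 4:
  α = (5 - (4)·-1.474) / (7) = 1.557
  β = (-7 - (-2)·1.557) / (3) = -1.295
Change: (0.268, 0.179) → max |·| = 0.268

0.268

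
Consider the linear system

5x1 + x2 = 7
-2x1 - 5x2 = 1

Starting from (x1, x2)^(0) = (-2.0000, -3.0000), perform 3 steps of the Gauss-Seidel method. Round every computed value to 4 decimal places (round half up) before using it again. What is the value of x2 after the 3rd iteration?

-0.8272

Iteration 1:
  x1 = (7 - (1)·-3.0000) / (5) = 2.0000
  x2 = (1 - (-2)·2.0000) / (-5) = -1.0000
Iteration 2:
  x1 = (7 - (1)·-1.0000) / (5) = 1.6000
  x2 = (1 - (-2)·1.6000) / (-5) = -0.8400
Iteration 3:
  x1 = (7 - (1)·-0.8400) / (5) = 1.5680
  x2 = (1 - (-2)·1.5680) / (-5) = -0.8272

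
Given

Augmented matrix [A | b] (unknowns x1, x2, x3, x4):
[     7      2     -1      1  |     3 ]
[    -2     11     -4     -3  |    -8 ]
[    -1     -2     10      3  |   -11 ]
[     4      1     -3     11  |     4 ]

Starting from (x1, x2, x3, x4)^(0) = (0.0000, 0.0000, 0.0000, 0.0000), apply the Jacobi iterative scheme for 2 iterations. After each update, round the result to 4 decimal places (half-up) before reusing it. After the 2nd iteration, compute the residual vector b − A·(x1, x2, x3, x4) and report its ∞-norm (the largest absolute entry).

Iteration 1:
  x1 = (3 - (2)·0.0000 - (-1)·0.0000 - (1)·0.0000) / (7) = 0.4286
  x2 = (-8 - (-2)·0.0000 - (-4)·0.0000 - (-3)·0.0000) / (11) = -0.7273
  x3 = (-11 - (-1)·0.0000 - (-2)·0.0000 - (3)·0.0000) / (10) = -1.1000
  x4 = (4 - (4)·0.0000 - (1)·0.0000 - (-3)·0.0000) / (11) = 0.3636
Iteration 2:
  x1 = (3 - (2)·-0.7273 - (-1)·-1.1000 - (1)·0.3636) / (7) = 0.4273
  x2 = (-8 - (-2)·0.4286 - (-4)·-1.1000 - (-3)·0.3636) / (11) = -0.9502
  x3 = (-11 - (-1)·0.4286 - (-2)·-0.7273 - (3)·0.3636) / (10) = -1.3117
  x4 = (4 - (4)·0.4286 - (1)·-0.7273 - (-3)·-1.1000) / (11) = -0.0261
Residual b − A·x = (0.6237, -2.0183, 0.7222, -0.4070); ∞-norm = 2.0183

2.0183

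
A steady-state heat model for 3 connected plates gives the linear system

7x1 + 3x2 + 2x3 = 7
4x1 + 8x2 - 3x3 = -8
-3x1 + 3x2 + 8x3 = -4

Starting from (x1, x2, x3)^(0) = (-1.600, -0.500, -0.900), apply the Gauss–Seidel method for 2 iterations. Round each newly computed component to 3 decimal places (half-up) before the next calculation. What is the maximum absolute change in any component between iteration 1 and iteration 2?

0.558

Iteration 1:
  x1 = (7 - (3)·-0.500 - (2)·-0.900) / (7) = 1.471
  x2 = (-8 - (4)·1.471 - (-3)·-0.900) / (8) = -2.073
  x3 = (-4 - (-3)·1.471 - (3)·-2.073) / (8) = 0.829
Iteration 2:
  x1 = (7 - (3)·-2.073 - (2)·0.829) / (7) = 1.652
  x2 = (-8 - (4)·1.652 - (-3)·0.829) / (8) = -1.515
  x3 = (-4 - (-3)·1.652 - (3)·-1.515) / (8) = 0.688
Change: (0.181, 0.558, -0.141) → max |·| = 0.558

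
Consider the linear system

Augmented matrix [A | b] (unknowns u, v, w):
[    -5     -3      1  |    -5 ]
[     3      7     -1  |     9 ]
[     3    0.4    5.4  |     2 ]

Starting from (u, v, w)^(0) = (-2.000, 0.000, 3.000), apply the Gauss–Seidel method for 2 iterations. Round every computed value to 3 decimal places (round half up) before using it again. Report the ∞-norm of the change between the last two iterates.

1.336

Iteration 1:
  u = (-5 - (-3)·0.000 - (1)·3.000) / (-5) = 1.600
  v = (9 - (3)·1.600 - (-1)·3.000) / (7) = 1.029
  w = (2 - (3)·1.600 - (0.4)·1.029) / (5.4) = -0.595
Iteration 2:
  u = (-5 - (-3)·1.029 - (1)·-0.595) / (-5) = 0.264
  v = (9 - (3)·0.264 - (-1)·-0.595) / (7) = 1.088
  w = (2 - (3)·0.264 - (0.4)·1.088) / (5.4) = 0.143
Change: (-1.336, 0.059, 0.738) → max |·| = 1.336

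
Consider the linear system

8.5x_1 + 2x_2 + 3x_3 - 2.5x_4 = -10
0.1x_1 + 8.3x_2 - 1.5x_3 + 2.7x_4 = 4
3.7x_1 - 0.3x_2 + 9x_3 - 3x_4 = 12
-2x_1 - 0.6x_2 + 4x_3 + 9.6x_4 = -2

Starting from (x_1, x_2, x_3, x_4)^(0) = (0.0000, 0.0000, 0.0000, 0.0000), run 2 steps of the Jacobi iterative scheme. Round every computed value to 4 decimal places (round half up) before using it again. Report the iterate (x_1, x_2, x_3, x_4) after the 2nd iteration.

(-1.8217, 0.8048, 1.7636, -0.9789)

Iteration 1:
  x_1 = (-10 - (2)·0.0000 - (3)·0.0000 - (-2.5)·0.0000) / (8.5) = -1.1765
  x_2 = (4 - (0.1)·0.0000 - (-1.5)·0.0000 - (2.7)·0.0000) / (8.3) = 0.4819
  x_3 = (12 - (3.7)·0.0000 - (-0.3)·0.0000 - (-3)·0.0000) / (9) = 1.3333
  x_4 = (-2 - (-2)·0.0000 - (-0.6)·0.0000 - (4)·0.0000) / (9.6) = -0.2083
Iteration 2:
  x_1 = (-10 - (2)·0.4819 - (3)·1.3333 - (-2.5)·-0.2083) / (8.5) = -1.8217
  x_2 = (4 - (0.1)·-1.1765 - (-1.5)·1.3333 - (2.7)·-0.2083) / (8.3) = 0.8048
  x_3 = (12 - (3.7)·-1.1765 - (-0.3)·0.4819 - (-3)·-0.2083) / (9) = 1.7636
  x_4 = (-2 - (-2)·-1.1765 - (-0.6)·0.4819 - (4)·1.3333) / (9.6) = -0.9789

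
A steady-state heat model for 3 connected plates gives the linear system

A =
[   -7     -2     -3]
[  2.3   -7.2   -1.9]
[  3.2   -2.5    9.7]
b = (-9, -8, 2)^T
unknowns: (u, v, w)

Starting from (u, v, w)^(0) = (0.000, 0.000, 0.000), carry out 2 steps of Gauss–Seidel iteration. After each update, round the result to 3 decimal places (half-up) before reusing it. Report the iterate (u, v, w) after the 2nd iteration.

Iteration 1:
  u = (-9 - (-2)·0.000 - (-3)·0.000) / (-7) = 1.286
  v = (-8 - (2.3)·1.286 - (-1.9)·0.000) / (-7.2) = 1.522
  w = (2 - (3.2)·1.286 - (-2.5)·1.522) / (9.7) = 0.174
Iteration 2:
  u = (-9 - (-2)·1.522 - (-3)·0.174) / (-7) = 0.776
  v = (-8 - (2.3)·0.776 - (-1.9)·0.174) / (-7.2) = 1.313
  w = (2 - (3.2)·0.776 - (-2.5)·1.313) / (9.7) = 0.289

(0.776, 1.313, 0.289)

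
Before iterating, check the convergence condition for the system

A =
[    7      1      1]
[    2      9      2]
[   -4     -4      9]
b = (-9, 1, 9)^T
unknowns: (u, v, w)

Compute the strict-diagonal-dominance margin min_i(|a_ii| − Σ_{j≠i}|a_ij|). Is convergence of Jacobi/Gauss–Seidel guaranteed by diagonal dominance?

row 1: |7| − (1+1) = 5
row 2: |9| − (2+2) = 5
row 3: |9| − (4+4) = 1
minimum over rows = 1 → strictly diagonally dominant (convergence guaranteed)

1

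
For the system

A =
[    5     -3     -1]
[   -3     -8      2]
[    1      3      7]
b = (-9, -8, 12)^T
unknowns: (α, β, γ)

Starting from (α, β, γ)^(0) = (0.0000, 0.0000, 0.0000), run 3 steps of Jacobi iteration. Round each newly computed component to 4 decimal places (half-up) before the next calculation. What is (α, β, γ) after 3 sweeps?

(-0.2293, 1.7071, 0.9352)

Iteration 1:
  α = (-9 - (-3)·0.0000 - (-1)·0.0000) / (5) = -1.8000
  β = (-8 - (-3)·0.0000 - (2)·0.0000) / (-8) = 1.0000
  γ = (12 - (1)·0.0000 - (3)·0.0000) / (7) = 1.7143
Iteration 2:
  α = (-9 - (-3)·1.0000 - (-1)·1.7143) / (5) = -0.8571
  β = (-8 - (-3)·-1.8000 - (2)·1.7143) / (-8) = 2.1036
  γ = (12 - (1)·-1.8000 - (3)·1.0000) / (7) = 1.5429
Iteration 3:
  α = (-9 - (-3)·2.1036 - (-1)·1.5429) / (5) = -0.2293
  β = (-8 - (-3)·-0.8571 - (2)·1.5429) / (-8) = 1.7071
  γ = (12 - (1)·-0.8571 - (3)·2.1036) / (7) = 0.9352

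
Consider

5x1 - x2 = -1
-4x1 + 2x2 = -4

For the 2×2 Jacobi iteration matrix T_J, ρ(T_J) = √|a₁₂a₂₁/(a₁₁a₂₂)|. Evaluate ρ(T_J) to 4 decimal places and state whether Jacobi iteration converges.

0.6325

a₁₂a₂₁/(a₁₁a₂₂) = (-1)·(-4) / ((5)·(2)) = 0.400000
ρ = √|0.400000| = √0.400000 = 0.6325
ρ < 1, so Jacobi converges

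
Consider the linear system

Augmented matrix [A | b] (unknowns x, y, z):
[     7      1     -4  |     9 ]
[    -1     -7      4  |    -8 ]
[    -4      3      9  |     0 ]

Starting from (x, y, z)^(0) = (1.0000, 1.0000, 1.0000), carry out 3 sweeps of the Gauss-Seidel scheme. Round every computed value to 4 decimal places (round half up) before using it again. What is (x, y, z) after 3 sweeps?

Iteration 1:
  x = (9 - (1)·1.0000 - (-4)·1.0000) / (7) = 1.7143
  y = (-8 - (-1)·1.7143 - (4)·1.0000) / (-7) = 1.4694
  z = (0 - (-4)·1.7143 - (3)·1.4694) / (9) = 0.2721
Iteration 2:
  x = (9 - (1)·1.4694 - (-4)·0.2721) / (7) = 1.2313
  y = (-8 - (-1)·1.2313 - (4)·0.2721) / (-7) = 1.1224
  z = (0 - (-4)·1.2313 - (3)·1.1224) / (9) = 0.1731
Iteration 3:
  x = (9 - (1)·1.1224 - (-4)·0.1731) / (7) = 1.2243
  y = (-8 - (-1)·1.2243 - (4)·0.1731) / (-7) = 1.0669
  z = (0 - (-4)·1.2243 - (3)·1.0669) / (9) = 0.1885

(1.2243, 1.0669, 0.1885)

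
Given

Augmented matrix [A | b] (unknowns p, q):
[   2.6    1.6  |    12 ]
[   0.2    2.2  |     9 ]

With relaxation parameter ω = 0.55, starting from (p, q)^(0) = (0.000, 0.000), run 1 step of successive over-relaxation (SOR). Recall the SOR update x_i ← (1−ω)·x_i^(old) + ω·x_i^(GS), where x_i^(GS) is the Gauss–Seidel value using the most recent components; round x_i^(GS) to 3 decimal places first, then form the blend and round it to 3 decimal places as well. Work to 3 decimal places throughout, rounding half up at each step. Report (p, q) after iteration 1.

Iteration 1:
  p: GS value = (12 - (1.6)·0.000) / (2.6) = 4.615;  p ← (1−ω)·0.000 + ω·4.615 = 2.538
  q: GS value = (9 - (0.2)·2.538) / (2.2) = 3.860;  q ← (1−ω)·0.000 + ω·3.860 = 2.123

(2.538, 2.123)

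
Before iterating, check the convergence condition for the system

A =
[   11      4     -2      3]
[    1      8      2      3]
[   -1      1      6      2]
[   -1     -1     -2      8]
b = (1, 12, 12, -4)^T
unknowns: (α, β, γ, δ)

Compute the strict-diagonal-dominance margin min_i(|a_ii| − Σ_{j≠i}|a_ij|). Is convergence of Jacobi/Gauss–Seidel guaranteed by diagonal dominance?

row 1: |11| − (4+2+3) = 2
row 2: |8| − (1+2+3) = 2
row 3: |6| − (1+1+2) = 2
row 4: |8| − (1+1+2) = 4
minimum over rows = 2 → strictly diagonally dominant (convergence guaranteed)

2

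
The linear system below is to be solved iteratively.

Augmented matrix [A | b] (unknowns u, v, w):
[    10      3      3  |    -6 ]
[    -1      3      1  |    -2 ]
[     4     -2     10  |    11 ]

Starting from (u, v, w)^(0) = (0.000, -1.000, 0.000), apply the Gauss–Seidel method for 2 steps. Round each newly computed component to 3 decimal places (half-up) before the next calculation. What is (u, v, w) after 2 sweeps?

(-0.690, -1.252, 1.126)

Iteration 1:
  u = (-6 - (3)·-1.000 - (3)·0.000) / (10) = -0.300
  v = (-2 - (-1)·-0.300 - (1)·0.000) / (3) = -0.767
  w = (11 - (4)·-0.300 - (-2)·-0.767) / (10) = 1.067
Iteration 2:
  u = (-6 - (3)·-0.767 - (3)·1.067) / (10) = -0.690
  v = (-2 - (-1)·-0.690 - (1)·1.067) / (3) = -1.252
  w = (11 - (4)·-0.690 - (-2)·-1.252) / (10) = 1.126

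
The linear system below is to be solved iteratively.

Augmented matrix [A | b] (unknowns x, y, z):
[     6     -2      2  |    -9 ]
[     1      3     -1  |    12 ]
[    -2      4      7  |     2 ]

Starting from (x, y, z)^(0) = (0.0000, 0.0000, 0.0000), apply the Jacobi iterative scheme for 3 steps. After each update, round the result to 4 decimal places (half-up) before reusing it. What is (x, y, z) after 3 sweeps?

Iteration 1:
  x = (-9 - (-2)·0.0000 - (2)·0.0000) / (6) = -1.5000
  y = (12 - (1)·0.0000 - (-1)·0.0000) / (3) = 4.0000
  z = (2 - (-2)·0.0000 - (4)·0.0000) / (7) = 0.2857
Iteration 2:
  x = (-9 - (-2)·4.0000 - (2)·0.2857) / (6) = -0.2619
  y = (12 - (1)·-1.5000 - (-1)·0.2857) / (3) = 4.5952
  z = (2 - (-2)·-1.5000 - (4)·4.0000) / (7) = -2.4286
Iteration 3:
  x = (-9 - (-2)·4.5952 - (2)·-2.4286) / (6) = 0.8413
  y = (12 - (1)·-0.2619 - (-1)·-2.4286) / (3) = 3.2778
  z = (2 - (-2)·-0.2619 - (4)·4.5952) / (7) = -2.4149

(0.8413, 3.2778, -2.4149)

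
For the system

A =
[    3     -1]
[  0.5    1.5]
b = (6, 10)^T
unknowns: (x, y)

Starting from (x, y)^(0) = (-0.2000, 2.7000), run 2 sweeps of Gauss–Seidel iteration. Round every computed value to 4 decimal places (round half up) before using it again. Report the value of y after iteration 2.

5.3667

Iteration 1:
  x = (6 - (-1)·2.7000) / (3) = 2.9000
  y = (10 - (0.5)·2.9000) / (1.5) = 5.7000
Iteration 2:
  x = (6 - (-1)·5.7000) / (3) = 3.9000
  y = (10 - (0.5)·3.9000) / (1.5) = 5.3667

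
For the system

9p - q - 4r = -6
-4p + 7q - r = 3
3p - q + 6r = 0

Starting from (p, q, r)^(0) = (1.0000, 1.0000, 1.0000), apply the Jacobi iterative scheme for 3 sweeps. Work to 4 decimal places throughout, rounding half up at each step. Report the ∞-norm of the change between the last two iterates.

0.2468

Iteration 1:
  p = (-6 - (-1)·1.0000 - (-4)·1.0000) / (9) = -0.1111
  q = (3 - (-4)·1.0000 - (-1)·1.0000) / (7) = 1.1429
  r = (0 - (3)·1.0000 - (-1)·1.0000) / (6) = -0.3333
Iteration 2:
  p = (-6 - (-1)·1.1429 - (-4)·-0.3333) / (9) = -0.6878
  q = (3 - (-4)·-0.1111 - (-1)·-0.3333) / (7) = 0.3175
  r = (0 - (3)·-0.1111 - (-1)·1.1429) / (6) = 0.2460
Iteration 3:
  p = (-6 - (-1)·0.3175 - (-4)·0.2460) / (9) = -0.5221
  q = (3 - (-4)·-0.6878 - (-1)·0.2460) / (7) = 0.0707
  r = (0 - (3)·-0.6878 - (-1)·0.3175) / (6) = 0.3968
Change: (0.1657, -0.2468, 0.1508) → max |·| = 0.2468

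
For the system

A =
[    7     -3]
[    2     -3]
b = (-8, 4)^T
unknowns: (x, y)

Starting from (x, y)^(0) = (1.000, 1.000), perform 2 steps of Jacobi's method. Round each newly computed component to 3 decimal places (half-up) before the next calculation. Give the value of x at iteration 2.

Iteration 1:
  x = (-8 - (-3)·1.000) / (7) = -0.714
  y = (4 - (2)·1.000) / (-3) = -0.667
Iteration 2:
  x = (-8 - (-3)·-0.667) / (7) = -1.429
  y = (4 - (2)·-0.714) / (-3) = -1.809

-1.429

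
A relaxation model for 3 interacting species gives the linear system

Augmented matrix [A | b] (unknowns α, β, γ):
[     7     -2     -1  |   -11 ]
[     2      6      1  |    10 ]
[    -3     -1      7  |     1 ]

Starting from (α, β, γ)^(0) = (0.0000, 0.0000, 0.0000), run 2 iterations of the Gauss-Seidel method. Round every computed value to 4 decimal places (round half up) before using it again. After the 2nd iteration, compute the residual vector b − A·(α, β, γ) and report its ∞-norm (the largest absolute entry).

0.2317

Iteration 1:
  α = (-11 - (-2)·0.0000 - (-1)·0.0000) / (7) = -1.5714
  β = (10 - (2)·-1.5714 - (1)·0.0000) / (6) = 2.1905
  γ = (1 - (-3)·-1.5714 - (-1)·2.1905) / (7) = -0.2177
Iteration 2:
  α = (-11 - (-2)·2.1905 - (-1)·-0.2177) / (7) = -0.9767
  β = (10 - (2)·-0.9767 - (1)·-0.2177) / (6) = 2.0285
  γ = (1 - (-3)·-0.9767 - (-1)·2.0285) / (7) = 0.0141
Residual b − A·x = (-0.0920, -0.2317, -0.0003); ∞-norm = 0.2317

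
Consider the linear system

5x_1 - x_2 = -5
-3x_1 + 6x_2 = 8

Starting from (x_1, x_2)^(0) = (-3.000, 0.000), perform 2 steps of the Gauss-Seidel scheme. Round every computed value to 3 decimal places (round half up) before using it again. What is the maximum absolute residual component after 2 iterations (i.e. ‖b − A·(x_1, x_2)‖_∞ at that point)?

Iteration 1:
  x_1 = (-5 - (-1)·0.000) / (5) = -1.000
  x_2 = (8 - (-3)·-1.000) / (6) = 0.833
Iteration 2:
  x_1 = (-5 - (-1)·0.833) / (5) = -0.833
  x_2 = (8 - (-3)·-0.833) / (6) = 0.917
Residual b − A·x = (0.082, -0.001); ∞-norm = 0.082

0.082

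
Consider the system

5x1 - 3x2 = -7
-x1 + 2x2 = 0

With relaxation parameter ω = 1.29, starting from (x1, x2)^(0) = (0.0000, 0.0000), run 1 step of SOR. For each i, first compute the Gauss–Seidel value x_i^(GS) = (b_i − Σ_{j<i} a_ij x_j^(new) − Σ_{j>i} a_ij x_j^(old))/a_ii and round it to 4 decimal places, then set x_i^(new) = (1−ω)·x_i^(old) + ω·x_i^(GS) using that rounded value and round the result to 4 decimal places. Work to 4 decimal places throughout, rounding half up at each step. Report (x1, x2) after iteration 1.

(-1.8060, -1.1649)

Iteration 1:
  x1: GS value = (-7 - (-3)·0.0000) / (5) = -1.4000;  x1 ← (1−ω)·0.0000 + ω·-1.4000 = -1.8060
  x2: GS value = (0 - (-1)·-1.8060) / (2) = -0.9030;  x2 ← (1−ω)·0.0000 + ω·-0.9030 = -1.1649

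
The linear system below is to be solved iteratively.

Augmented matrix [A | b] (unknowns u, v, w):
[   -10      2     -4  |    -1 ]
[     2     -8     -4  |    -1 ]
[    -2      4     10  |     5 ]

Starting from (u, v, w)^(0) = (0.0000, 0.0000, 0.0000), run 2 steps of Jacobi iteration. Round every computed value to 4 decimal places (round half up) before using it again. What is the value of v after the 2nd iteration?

Iteration 1:
  u = (-1 - (2)·0.0000 - (-4)·0.0000) / (-10) = 0.1000
  v = (-1 - (2)·0.0000 - (-4)·0.0000) / (-8) = 0.1250
  w = (5 - (-2)·0.0000 - (4)·0.0000) / (10) = 0.5000
Iteration 2:
  u = (-1 - (2)·0.1250 - (-4)·0.5000) / (-10) = -0.0750
  v = (-1 - (2)·0.1000 - (-4)·0.5000) / (-8) = -0.1000
  w = (5 - (-2)·0.1000 - (4)·0.1250) / (10) = 0.4700

-0.1000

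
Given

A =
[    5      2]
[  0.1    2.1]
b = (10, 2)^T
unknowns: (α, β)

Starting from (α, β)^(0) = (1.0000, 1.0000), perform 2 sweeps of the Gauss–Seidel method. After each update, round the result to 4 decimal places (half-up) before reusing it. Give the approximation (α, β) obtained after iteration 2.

Iteration 1:
  α = (10 - (2)·1.0000) / (5) = 1.6000
  β = (2 - (0.1)·1.6000) / (2.1) = 0.8762
Iteration 2:
  α = (10 - (2)·0.8762) / (5) = 1.6495
  β = (2 - (0.1)·1.6495) / (2.1) = 0.8738

(1.6495, 0.8738)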